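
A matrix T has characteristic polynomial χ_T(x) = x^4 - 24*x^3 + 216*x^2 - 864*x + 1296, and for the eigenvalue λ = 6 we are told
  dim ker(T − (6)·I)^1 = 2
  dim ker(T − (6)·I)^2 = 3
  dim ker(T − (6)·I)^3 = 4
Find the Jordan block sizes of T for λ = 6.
Block sizes for λ = 6: [3, 1]

From the dimensions of kernels of powers, the number of Jordan blocks of size at least j is d_j − d_{j−1} where d_j = dim ker(N^j) (with d_0 = 0). Computing the differences gives [2, 1, 1].
The number of blocks of size exactly k is (#blocks of size ≥ k) − (#blocks of size ≥ k + 1), so the partition is: 1 block(s) of size 1, 1 block(s) of size 3.
In nonincreasing order the block sizes are [3, 1].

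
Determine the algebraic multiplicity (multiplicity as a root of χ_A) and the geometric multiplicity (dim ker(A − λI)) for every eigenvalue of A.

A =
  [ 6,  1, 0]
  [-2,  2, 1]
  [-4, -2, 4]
λ = 4: alg = 3, geom = 1

Step 1 — factor the characteristic polynomial to read off the algebraic multiplicities:
  χ_A(x) = (x - 4)^3

Step 2 — compute geometric multiplicities via the rank-nullity identity g(λ) = n − rank(A − λI):
  rank(A − (4)·I) = 2, so dim ker(A − (4)·I) = n − 2 = 1

Summary:
  λ = 4: algebraic multiplicity = 3, geometric multiplicity = 1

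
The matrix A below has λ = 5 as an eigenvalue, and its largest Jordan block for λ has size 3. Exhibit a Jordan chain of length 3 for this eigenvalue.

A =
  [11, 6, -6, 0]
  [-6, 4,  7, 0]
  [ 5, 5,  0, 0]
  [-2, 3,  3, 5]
A Jordan chain for λ = 5 of length 3:
v_1 = (-30, 5, -25, -15)ᵀ
v_2 = (6, -6, 5, -2)ᵀ
v_3 = (1, 0, 0, 0)ᵀ

Let N = A − (5)·I. We want v_3 with N^3 v_3 = 0 but N^2 v_3 ≠ 0; then v_{j-1} := N · v_j for j = 3, …, 2.

Pick v_3 = (1, 0, 0, 0)ᵀ.
Then v_2 = N · v_3 = (6, -6, 5, -2)ᵀ.
Then v_1 = N · v_2 = (-30, 5, -25, -15)ᵀ.

Sanity check: (A − (5)·I) v_1 = (0, 0, 0, 0)ᵀ = 0. ✓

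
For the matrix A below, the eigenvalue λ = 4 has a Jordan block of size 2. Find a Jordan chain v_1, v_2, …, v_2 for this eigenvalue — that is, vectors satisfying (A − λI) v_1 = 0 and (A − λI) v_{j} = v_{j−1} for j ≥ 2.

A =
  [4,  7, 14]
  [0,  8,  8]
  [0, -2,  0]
A Jordan chain for λ = 4 of length 2:
v_1 = (7, 4, -2)ᵀ
v_2 = (0, 1, 0)ᵀ

Let N = A − (4)·I. We want v_2 with N^2 v_2 = 0 but N^1 v_2 ≠ 0; then v_{j-1} := N · v_j for j = 2, …, 2.

Pick v_2 = (0, 1, 0)ᵀ.
Then v_1 = N · v_2 = (7, 4, -2)ᵀ.

Sanity check: (A − (4)·I) v_1 = (0, 0, 0)ᵀ = 0. ✓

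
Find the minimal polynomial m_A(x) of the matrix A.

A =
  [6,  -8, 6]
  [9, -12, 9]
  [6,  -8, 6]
x^2

The characteristic polynomial is χ_A(x) = x^3, so the eigenvalues are known. The minimal polynomial is
  m_A(x) = Π_λ (x − λ)^{k_λ}
where k_λ is the size of the *largest* Jordan block for λ (equivalently, the smallest k with (A − λI)^k v = 0 for every generalised eigenvector v of λ).

  λ = 0: largest Jordan block has size 2, contributing (x − 0)^2

So m_A(x) = x^2 = x^2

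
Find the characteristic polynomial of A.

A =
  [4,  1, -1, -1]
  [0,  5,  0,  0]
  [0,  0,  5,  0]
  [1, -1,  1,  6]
x^4 - 20*x^3 + 150*x^2 - 500*x + 625

Expanding det(x·I − A) (e.g. by cofactor expansion or by noting that A is similar to its Jordan form J, which has the same characteristic polynomial as A) gives
  χ_A(x) = x^4 - 20*x^3 + 150*x^2 - 500*x + 625
which factors as (x - 5)^4. The eigenvalues (with algebraic multiplicities) are λ = 5 with multiplicity 4.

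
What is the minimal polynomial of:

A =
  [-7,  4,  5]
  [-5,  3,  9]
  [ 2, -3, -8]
x^3 + 12*x^2 + 48*x + 64

The characteristic polynomial is χ_A(x) = (x + 4)^3, so the eigenvalues are known. The minimal polynomial is
  m_A(x) = Π_λ (x − λ)^{k_λ}
where k_λ is the size of the *largest* Jordan block for λ (equivalently, the smallest k with (A − λI)^k v = 0 for every generalised eigenvector v of λ).

  λ = -4: largest Jordan block has size 3, contributing (x + 4)^3

So m_A(x) = (x + 4)^3 = x^3 + 12*x^2 + 48*x + 64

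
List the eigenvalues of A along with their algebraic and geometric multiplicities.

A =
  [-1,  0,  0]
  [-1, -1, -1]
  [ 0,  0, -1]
λ = -1: alg = 3, geom = 2

Step 1 — factor the characteristic polynomial to read off the algebraic multiplicities:
  χ_A(x) = (x + 1)^3

Step 2 — compute geometric multiplicities via the rank-nullity identity g(λ) = n − rank(A − λI):
  rank(A − (-1)·I) = 1, so dim ker(A − (-1)·I) = n − 1 = 2

Summary:
  λ = -1: algebraic multiplicity = 3, geometric multiplicity = 2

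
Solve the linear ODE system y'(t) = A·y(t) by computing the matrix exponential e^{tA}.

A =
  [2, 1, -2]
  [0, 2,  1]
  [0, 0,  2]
e^{tA} =
  [exp(2*t), t*exp(2*t), t^2*exp(2*t)/2 - 2*t*exp(2*t)]
  [0, exp(2*t), t*exp(2*t)]
  [0, 0, exp(2*t)]

Strategy: write A = P · J · P⁻¹ where J is a Jordan canonical form, so e^{tA} = P · e^{tJ} · P⁻¹, and e^{tJ} can be computed block-by-block.

A has Jordan form
J =
  [2, 1, 0]
  [0, 2, 1]
  [0, 0, 2]
(up to reordering of blocks).

Per-block formulas:
  For a 3×3 Jordan block J_3(2): exp(t · J_3(2)) = e^(2t)·(I + t·N + (t^2/2)·N^2), where N is the 3×3 nilpotent shift.

After assembling e^{tJ} and conjugating by P, we get:

e^{tA} =
  [exp(2*t), t*exp(2*t), t^2*exp(2*t)/2 - 2*t*exp(2*t)]
  [0, exp(2*t), t*exp(2*t)]
  [0, 0, exp(2*t)]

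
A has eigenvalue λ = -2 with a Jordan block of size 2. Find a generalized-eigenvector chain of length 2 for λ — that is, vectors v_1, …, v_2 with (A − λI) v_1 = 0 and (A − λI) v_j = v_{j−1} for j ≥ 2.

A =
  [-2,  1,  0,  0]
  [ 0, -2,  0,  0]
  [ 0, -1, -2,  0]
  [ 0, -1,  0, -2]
A Jordan chain for λ = -2 of length 2:
v_1 = (1, 0, -1, -1)ᵀ
v_2 = (0, 1, 0, 0)ᵀ

Let N = A − (-2)·I. We want v_2 with N^2 v_2 = 0 but N^1 v_2 ≠ 0; then v_{j-1} := N · v_j for j = 2, …, 2.

Pick v_2 = (0, 1, 0, 0)ᵀ.
Then v_1 = N · v_2 = (1, 0, -1, -1)ᵀ.

Sanity check: (A − (-2)·I) v_1 = (0, 0, 0, 0)ᵀ = 0. ✓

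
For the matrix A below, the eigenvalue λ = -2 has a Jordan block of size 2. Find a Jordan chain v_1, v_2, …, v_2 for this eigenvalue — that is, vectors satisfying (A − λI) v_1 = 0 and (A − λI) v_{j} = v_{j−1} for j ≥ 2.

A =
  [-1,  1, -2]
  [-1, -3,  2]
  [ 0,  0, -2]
A Jordan chain for λ = -2 of length 2:
v_1 = (1, -1, 0)ᵀ
v_2 = (1, 0, 0)ᵀ

Let N = A − (-2)·I. We want v_2 with N^2 v_2 = 0 but N^1 v_2 ≠ 0; then v_{j-1} := N · v_j for j = 2, …, 2.

Pick v_2 = (1, 0, 0)ᵀ.
Then v_1 = N · v_2 = (1, -1, 0)ᵀ.

Sanity check: (A − (-2)·I) v_1 = (0, 0, 0)ᵀ = 0. ✓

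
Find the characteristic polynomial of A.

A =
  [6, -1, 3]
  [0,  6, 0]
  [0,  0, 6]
x^3 - 18*x^2 + 108*x - 216

Expanding det(x·I − A) (e.g. by cofactor expansion or by noting that A is similar to its Jordan form J, which has the same characteristic polynomial as A) gives
  χ_A(x) = x^3 - 18*x^2 + 108*x - 216
which factors as (x - 6)^3. The eigenvalues (with algebraic multiplicities) are λ = 6 with multiplicity 3.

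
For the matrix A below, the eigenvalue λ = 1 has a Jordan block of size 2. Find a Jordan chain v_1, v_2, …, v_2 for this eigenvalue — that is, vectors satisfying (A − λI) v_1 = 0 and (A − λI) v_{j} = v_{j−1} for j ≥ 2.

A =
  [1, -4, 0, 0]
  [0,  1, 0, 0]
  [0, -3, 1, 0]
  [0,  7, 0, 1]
A Jordan chain for λ = 1 of length 2:
v_1 = (-4, 0, -3, 7)ᵀ
v_2 = (0, 1, 0, 0)ᵀ

Let N = A − (1)·I. We want v_2 with N^2 v_2 = 0 but N^1 v_2 ≠ 0; then v_{j-1} := N · v_j for j = 2, …, 2.

Pick v_2 = (0, 1, 0, 0)ᵀ.
Then v_1 = N · v_2 = (-4, 0, -3, 7)ᵀ.

Sanity check: (A − (1)·I) v_1 = (0, 0, 0, 0)ᵀ = 0. ✓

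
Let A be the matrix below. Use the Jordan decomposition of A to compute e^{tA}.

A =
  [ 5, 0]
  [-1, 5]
e^{tA} =
  [exp(5*t), 0]
  [-t*exp(5*t), exp(5*t)]

Strategy: write A = P · J · P⁻¹ where J is a Jordan canonical form, so e^{tA} = P · e^{tJ} · P⁻¹, and e^{tJ} can be computed block-by-block.

A has Jordan form
J =
  [5, 1]
  [0, 5]
(up to reordering of blocks).

Per-block formulas:
  For a 2×2 Jordan block J_2(5): exp(t · J_2(5)) = e^(5t)·(I + t·N), where N is the 2×2 nilpotent shift.

After assembling e^{tJ} and conjugating by P, we get:

e^{tA} =
  [exp(5*t), 0]
  [-t*exp(5*t), exp(5*t)]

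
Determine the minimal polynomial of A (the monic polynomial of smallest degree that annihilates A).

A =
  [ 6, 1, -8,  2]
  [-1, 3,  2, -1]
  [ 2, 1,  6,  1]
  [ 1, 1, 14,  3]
x^4 - 18*x^3 + 117*x^2 - 324*x + 324

The characteristic polynomial is χ_A(x) = (x - 6)^2*(x - 3)^2, so the eigenvalues are known. The minimal polynomial is
  m_A(x) = Π_λ (x − λ)^{k_λ}
where k_λ is the size of the *largest* Jordan block for λ (equivalently, the smallest k with (A − λI)^k v = 0 for every generalised eigenvector v of λ).

  λ = 3: largest Jordan block has size 2, contributing (x − 3)^2
  λ = 6: largest Jordan block has size 2, contributing (x − 6)^2

So m_A(x) = (x - 6)^2*(x - 3)^2 = x^4 - 18*x^3 + 117*x^2 - 324*x + 324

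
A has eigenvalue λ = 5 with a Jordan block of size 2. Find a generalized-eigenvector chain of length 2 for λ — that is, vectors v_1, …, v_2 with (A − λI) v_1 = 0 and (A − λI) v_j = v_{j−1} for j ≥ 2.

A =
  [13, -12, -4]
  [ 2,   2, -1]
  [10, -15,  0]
A Jordan chain for λ = 5 of length 2:
v_1 = (8, 2, 10)ᵀ
v_2 = (1, 0, 0)ᵀ

Let N = A − (5)·I. We want v_2 with N^2 v_2 = 0 but N^1 v_2 ≠ 0; then v_{j-1} := N · v_j for j = 2, …, 2.

Pick v_2 = (1, 0, 0)ᵀ.
Then v_1 = N · v_2 = (8, 2, 10)ᵀ.

Sanity check: (A − (5)·I) v_1 = (0, 0, 0)ᵀ = 0. ✓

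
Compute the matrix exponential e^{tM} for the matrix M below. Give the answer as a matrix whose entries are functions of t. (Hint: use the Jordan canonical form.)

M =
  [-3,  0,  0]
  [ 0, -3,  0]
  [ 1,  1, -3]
e^{tM} =
  [exp(-3*t), 0, 0]
  [0, exp(-3*t), 0]
  [t*exp(-3*t), t*exp(-3*t), exp(-3*t)]

Strategy: write M = P · J · P⁻¹ where J is a Jordan canonical form, so e^{tM} = P · e^{tJ} · P⁻¹, and e^{tJ} can be computed block-by-block.

M has Jordan form
J =
  [-3,  1,  0]
  [ 0, -3,  0]
  [ 0,  0, -3]
(up to reordering of blocks).

Per-block formulas:
  For a 1×1 block at λ = -3: exp(t · [-3]) = [e^(-3t)].
  For a 2×2 Jordan block J_2(-3): exp(t · J_2(-3)) = e^(-3t)·(I + t·N), where N is the 2×2 nilpotent shift.

After assembling e^{tJ} and conjugating by P, we get:

e^{tM} =
  [exp(-3*t), 0, 0]
  [0, exp(-3*t), 0]
  [t*exp(-3*t), t*exp(-3*t), exp(-3*t)]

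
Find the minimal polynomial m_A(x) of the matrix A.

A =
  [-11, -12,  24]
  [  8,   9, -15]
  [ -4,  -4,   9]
x^3 - 7*x^2 + 15*x - 9

The characteristic polynomial is χ_A(x) = (x - 3)^2*(x - 1), so the eigenvalues are known. The minimal polynomial is
  m_A(x) = Π_λ (x − λ)^{k_λ}
where k_λ is the size of the *largest* Jordan block for λ (equivalently, the smallest k with (A − λI)^k v = 0 for every generalised eigenvector v of λ).

  λ = 1: largest Jordan block has size 1, contributing (x − 1)
  λ = 3: largest Jordan block has size 2, contributing (x − 3)^2

So m_A(x) = (x - 3)^2*(x - 1) = x^3 - 7*x^2 + 15*x - 9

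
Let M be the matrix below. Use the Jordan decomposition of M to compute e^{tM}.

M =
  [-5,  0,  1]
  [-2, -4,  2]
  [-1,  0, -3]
e^{tM} =
  [-t*exp(-4*t) + exp(-4*t), 0, t*exp(-4*t)]
  [-2*t*exp(-4*t), exp(-4*t), 2*t*exp(-4*t)]
  [-t*exp(-4*t), 0, t*exp(-4*t) + exp(-4*t)]

Strategy: write M = P · J · P⁻¹ where J is a Jordan canonical form, so e^{tM} = P · e^{tJ} · P⁻¹, and e^{tJ} can be computed block-by-block.

M has Jordan form
J =
  [-4,  1,  0]
  [ 0, -4,  0]
  [ 0,  0, -4]
(up to reordering of blocks).

Per-block formulas:
  For a 2×2 Jordan block J_2(-4): exp(t · J_2(-4)) = e^(-4t)·(I + t·N), where N is the 2×2 nilpotent shift.
  For a 1×1 block at λ = -4: exp(t · [-4]) = [e^(-4t)].

After assembling e^{tJ} and conjugating by P, we get:

e^{tM} =
  [-t*exp(-4*t) + exp(-4*t), 0, t*exp(-4*t)]
  [-2*t*exp(-4*t), exp(-4*t), 2*t*exp(-4*t)]
  [-t*exp(-4*t), 0, t*exp(-4*t) + exp(-4*t)]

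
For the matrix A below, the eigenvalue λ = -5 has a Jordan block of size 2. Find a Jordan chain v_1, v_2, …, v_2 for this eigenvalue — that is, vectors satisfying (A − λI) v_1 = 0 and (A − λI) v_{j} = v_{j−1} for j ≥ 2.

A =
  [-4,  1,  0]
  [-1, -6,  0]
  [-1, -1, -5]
A Jordan chain for λ = -5 of length 2:
v_1 = (1, -1, -1)ᵀ
v_2 = (1, 0, 0)ᵀ

Let N = A − (-5)·I. We want v_2 with N^2 v_2 = 0 but N^1 v_2 ≠ 0; then v_{j-1} := N · v_j for j = 2, …, 2.

Pick v_2 = (1, 0, 0)ᵀ.
Then v_1 = N · v_2 = (1, -1, -1)ᵀ.

Sanity check: (A − (-5)·I) v_1 = (0, 0, 0)ᵀ = 0. ✓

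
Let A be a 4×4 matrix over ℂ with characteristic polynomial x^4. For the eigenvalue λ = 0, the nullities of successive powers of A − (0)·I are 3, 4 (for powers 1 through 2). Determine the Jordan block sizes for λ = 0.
Block sizes for λ = 0: [2, 1, 1]

From the dimensions of kernels of powers, the number of Jordan blocks of size at least j is d_j − d_{j−1} where d_j = dim ker(N^j) (with d_0 = 0). Computing the differences gives [3, 1].
The number of blocks of size exactly k is (#blocks of size ≥ k) − (#blocks of size ≥ k + 1), so the partition is: 2 block(s) of size 1, 1 block(s) of size 2.
In nonincreasing order the block sizes are [2, 1, 1].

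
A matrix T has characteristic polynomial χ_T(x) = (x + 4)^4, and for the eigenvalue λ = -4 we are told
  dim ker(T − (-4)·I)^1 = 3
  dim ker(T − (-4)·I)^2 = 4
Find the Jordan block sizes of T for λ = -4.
Block sizes for λ = -4: [2, 1, 1]

From the dimensions of kernels of powers, the number of Jordan blocks of size at least j is d_j − d_{j−1} where d_j = dim ker(N^j) (with d_0 = 0). Computing the differences gives [3, 1].
The number of blocks of size exactly k is (#blocks of size ≥ k) − (#blocks of size ≥ k + 1), so the partition is: 2 block(s) of size 1, 1 block(s) of size 2.
In nonincreasing order the block sizes are [2, 1, 1].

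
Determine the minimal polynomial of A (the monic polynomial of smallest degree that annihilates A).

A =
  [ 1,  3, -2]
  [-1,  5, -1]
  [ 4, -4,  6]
x^3 - 12*x^2 + 48*x - 64

The characteristic polynomial is χ_A(x) = (x - 4)^3, so the eigenvalues are known. The minimal polynomial is
  m_A(x) = Π_λ (x − λ)^{k_λ}
where k_λ is the size of the *largest* Jordan block for λ (equivalently, the smallest k with (A − λI)^k v = 0 for every generalised eigenvector v of λ).

  λ = 4: largest Jordan block has size 3, contributing (x − 4)^3

So m_A(x) = (x - 4)^3 = x^3 - 12*x^2 + 48*x - 64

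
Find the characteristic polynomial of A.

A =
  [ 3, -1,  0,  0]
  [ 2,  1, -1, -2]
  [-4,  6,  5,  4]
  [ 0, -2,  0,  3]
x^4 - 12*x^3 + 54*x^2 - 108*x + 81

Expanding det(x·I − A) (e.g. by cofactor expansion or by noting that A is similar to its Jordan form J, which has the same characteristic polynomial as A) gives
  χ_A(x) = x^4 - 12*x^3 + 54*x^2 - 108*x + 81
which factors as (x - 3)^4. The eigenvalues (with algebraic multiplicities) are λ = 3 with multiplicity 4.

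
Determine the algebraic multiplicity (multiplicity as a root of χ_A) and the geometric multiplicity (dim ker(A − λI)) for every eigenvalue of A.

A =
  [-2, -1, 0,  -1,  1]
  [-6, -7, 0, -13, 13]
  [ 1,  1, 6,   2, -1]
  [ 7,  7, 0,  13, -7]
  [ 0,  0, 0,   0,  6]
λ = -1: alg = 2, geom = 1; λ = 6: alg = 3, geom = 2

Step 1 — factor the characteristic polynomial to read off the algebraic multiplicities:
  χ_A(x) = (x - 6)^3*(x + 1)^2

Step 2 — compute geometric multiplicities via the rank-nullity identity g(λ) = n − rank(A − λI):
  rank(A − (-1)·I) = 4, so dim ker(A − (-1)·I) = n − 4 = 1
  rank(A − (6)·I) = 3, so dim ker(A − (6)·I) = n − 3 = 2

Summary:
  λ = -1: algebraic multiplicity = 2, geometric multiplicity = 1
  λ = 6: algebraic multiplicity = 3, geometric multiplicity = 2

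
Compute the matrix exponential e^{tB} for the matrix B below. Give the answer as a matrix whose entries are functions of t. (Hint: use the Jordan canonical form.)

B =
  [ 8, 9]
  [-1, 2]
e^{tB} =
  [3*t*exp(5*t) + exp(5*t), 9*t*exp(5*t)]
  [-t*exp(5*t), -3*t*exp(5*t) + exp(5*t)]

Strategy: write B = P · J · P⁻¹ where J is a Jordan canonical form, so e^{tB} = P · e^{tJ} · P⁻¹, and e^{tJ} can be computed block-by-block.

B has Jordan form
J =
  [5, 1]
  [0, 5]
(up to reordering of blocks).

Per-block formulas:
  For a 2×2 Jordan block J_2(5): exp(t · J_2(5)) = e^(5t)·(I + t·N), where N is the 2×2 nilpotent shift.

After assembling e^{tJ} and conjugating by P, we get:

e^{tB} =
  [3*t*exp(5*t) + exp(5*t), 9*t*exp(5*t)]
  [-t*exp(5*t), -3*t*exp(5*t) + exp(5*t)]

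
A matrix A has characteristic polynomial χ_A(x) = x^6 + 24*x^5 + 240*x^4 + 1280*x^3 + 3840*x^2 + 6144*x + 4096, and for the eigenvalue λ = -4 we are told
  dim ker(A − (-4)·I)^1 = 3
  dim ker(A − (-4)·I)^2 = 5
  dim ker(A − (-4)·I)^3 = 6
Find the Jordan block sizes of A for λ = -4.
Block sizes for λ = -4: [3, 2, 1]

From the dimensions of kernels of powers, the number of Jordan blocks of size at least j is d_j − d_{j−1} where d_j = dim ker(N^j) (with d_0 = 0). Computing the differences gives [3, 2, 1].
The number of blocks of size exactly k is (#blocks of size ≥ k) − (#blocks of size ≥ k + 1), so the partition is: 1 block(s) of size 1, 1 block(s) of size 2, 1 block(s) of size 3.
In nonincreasing order the block sizes are [3, 2, 1].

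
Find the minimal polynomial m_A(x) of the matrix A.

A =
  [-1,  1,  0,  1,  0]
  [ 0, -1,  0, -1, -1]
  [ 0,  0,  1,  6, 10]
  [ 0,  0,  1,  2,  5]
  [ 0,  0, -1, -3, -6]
x^3 + 3*x^2 + 3*x + 1

The characteristic polynomial is χ_A(x) = (x + 1)^5, so the eigenvalues are known. The minimal polynomial is
  m_A(x) = Π_λ (x − λ)^{k_λ}
where k_λ is the size of the *largest* Jordan block for λ (equivalently, the smallest k with (A − λI)^k v = 0 for every generalised eigenvector v of λ).

  λ = -1: largest Jordan block has size 3, contributing (x + 1)^3

So m_A(x) = (x + 1)^3 = x^3 + 3*x^2 + 3*x + 1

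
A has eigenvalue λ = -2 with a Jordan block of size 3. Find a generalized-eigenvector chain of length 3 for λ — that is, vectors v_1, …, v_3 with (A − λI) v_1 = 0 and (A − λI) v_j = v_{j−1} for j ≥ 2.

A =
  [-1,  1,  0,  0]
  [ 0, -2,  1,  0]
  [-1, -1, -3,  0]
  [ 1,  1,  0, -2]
A Jordan chain for λ = -2 of length 3:
v_1 = (1, -1, 0, 1)ᵀ
v_2 = (1, 0, -1, 1)ᵀ
v_3 = (1, 0, 0, 0)ᵀ

Let N = A − (-2)·I. We want v_3 with N^3 v_3 = 0 but N^2 v_3 ≠ 0; then v_{j-1} := N · v_j for j = 3, …, 2.

Pick v_3 = (1, 0, 0, 0)ᵀ.
Then v_2 = N · v_3 = (1, 0, -1, 1)ᵀ.
Then v_1 = N · v_2 = (1, -1, 0, 1)ᵀ.

Sanity check: (A − (-2)·I) v_1 = (0, 0, 0, 0)ᵀ = 0. ✓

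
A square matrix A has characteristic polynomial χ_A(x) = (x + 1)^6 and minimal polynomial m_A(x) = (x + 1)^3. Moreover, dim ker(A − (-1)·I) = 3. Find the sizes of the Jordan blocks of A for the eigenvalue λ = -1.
Block sizes for λ = -1: [3, 2, 1]

Step 1 — from the characteristic polynomial, algebraic multiplicity of λ = -1 is 6. From dim ker(A − (-1)·I) = 3, there are exactly 3 Jordan blocks for λ = -1.
Step 2 — from the minimal polynomial, the factor (x + 1)^3 tells us the largest block for λ = -1 has size 3.
Step 3 — with total size 6, 3 blocks, and largest block 3, the block sizes (in nonincreasing order) are [3, 2, 1].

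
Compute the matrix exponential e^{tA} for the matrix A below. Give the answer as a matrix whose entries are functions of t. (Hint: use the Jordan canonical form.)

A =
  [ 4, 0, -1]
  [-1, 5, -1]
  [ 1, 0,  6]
e^{tA} =
  [-t*exp(5*t) + exp(5*t), 0, -t*exp(5*t)]
  [-t*exp(5*t), exp(5*t), -t*exp(5*t)]
  [t*exp(5*t), 0, t*exp(5*t) + exp(5*t)]

Strategy: write A = P · J · P⁻¹ where J is a Jordan canonical form, so e^{tA} = P · e^{tJ} · P⁻¹, and e^{tJ} can be computed block-by-block.

A has Jordan form
J =
  [5, 1, 0]
  [0, 5, 0]
  [0, 0, 5]
(up to reordering of blocks).

Per-block formulas:
  For a 2×2 Jordan block J_2(5): exp(t · J_2(5)) = e^(5t)·(I + t·N), where N is the 2×2 nilpotent shift.
  For a 1×1 block at λ = 5: exp(t · [5]) = [e^(5t)].

After assembling e^{tJ} and conjugating by P, we get:

e^{tA} =
  [-t*exp(5*t) + exp(5*t), 0, -t*exp(5*t)]
  [-t*exp(5*t), exp(5*t), -t*exp(5*t)]
  [t*exp(5*t), 0, t*exp(5*t) + exp(5*t)]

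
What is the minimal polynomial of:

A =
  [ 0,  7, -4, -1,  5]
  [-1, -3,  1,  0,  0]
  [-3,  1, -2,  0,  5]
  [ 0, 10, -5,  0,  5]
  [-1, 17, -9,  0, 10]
x^4 - 5*x^3

The characteristic polynomial is χ_A(x) = x^4*(x - 5), so the eigenvalues are known. The minimal polynomial is
  m_A(x) = Π_λ (x − λ)^{k_λ}
where k_λ is the size of the *largest* Jordan block for λ (equivalently, the smallest k with (A − λI)^k v = 0 for every generalised eigenvector v of λ).

  λ = 0: largest Jordan block has size 3, contributing (x − 0)^3
  λ = 5: largest Jordan block has size 1, contributing (x − 5)

So m_A(x) = x^3*(x - 5) = x^4 - 5*x^3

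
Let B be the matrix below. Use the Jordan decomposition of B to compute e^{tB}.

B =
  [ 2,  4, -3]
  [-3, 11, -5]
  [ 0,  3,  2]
e^{tB} =
  [-3*t^2*exp(5*t)/2 - 3*t*exp(5*t) + exp(5*t), 3*t^2*exp(5*t)/2 + 4*t*exp(5*t), -t^2*exp(5*t) - 3*t*exp(5*t)]
  [-9*t^2*exp(5*t)/2 - 3*t*exp(5*t), 9*t^2*exp(5*t)/2 + 6*t*exp(5*t) + exp(5*t), -3*t^2*exp(5*t) - 5*t*exp(5*t)]
  [-9*t^2*exp(5*t)/2, 9*t^2*exp(5*t)/2 + 3*t*exp(5*t), -3*t^2*exp(5*t) - 3*t*exp(5*t) + exp(5*t)]

Strategy: write B = P · J · P⁻¹ where J is a Jordan canonical form, so e^{tB} = P · e^{tJ} · P⁻¹, and e^{tJ} can be computed block-by-block.

B has Jordan form
J =
  [5, 1, 0]
  [0, 5, 1]
  [0, 0, 5]
(up to reordering of blocks).

Per-block formulas:
  For a 3×3 Jordan block J_3(5): exp(t · J_3(5)) = e^(5t)·(I + t·N + (t^2/2)·N^2), where N is the 3×3 nilpotent shift.

After assembling e^{tJ} and conjugating by P, we get:

e^{tB} =
  [-3*t^2*exp(5*t)/2 - 3*t*exp(5*t) + exp(5*t), 3*t^2*exp(5*t)/2 + 4*t*exp(5*t), -t^2*exp(5*t) - 3*t*exp(5*t)]
  [-9*t^2*exp(5*t)/2 - 3*t*exp(5*t), 9*t^2*exp(5*t)/2 + 6*t*exp(5*t) + exp(5*t), -3*t^2*exp(5*t) - 5*t*exp(5*t)]
  [-9*t^2*exp(5*t)/2, 9*t^2*exp(5*t)/2 + 3*t*exp(5*t), -3*t^2*exp(5*t) - 3*t*exp(5*t) + exp(5*t)]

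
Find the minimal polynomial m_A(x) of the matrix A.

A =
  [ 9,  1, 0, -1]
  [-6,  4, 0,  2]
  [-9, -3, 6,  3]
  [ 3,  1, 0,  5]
x^2 - 12*x + 36

The characteristic polynomial is χ_A(x) = (x - 6)^4, so the eigenvalues are known. The minimal polynomial is
  m_A(x) = Π_λ (x − λ)^{k_λ}
where k_λ is the size of the *largest* Jordan block for λ (equivalently, the smallest k with (A − λI)^k v = 0 for every generalised eigenvector v of λ).

  λ = 6: largest Jordan block has size 2, contributing (x − 6)^2

So m_A(x) = (x - 6)^2 = x^2 - 12*x + 36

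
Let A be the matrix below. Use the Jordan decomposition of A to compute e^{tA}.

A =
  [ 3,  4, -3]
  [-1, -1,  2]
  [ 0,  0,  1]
e^{tA} =
  [2*t*exp(t) + exp(t), 4*t*exp(t), t^2*exp(t) - 3*t*exp(t)]
  [-t*exp(t), -2*t*exp(t) + exp(t), -t^2*exp(t)/2 + 2*t*exp(t)]
  [0, 0, exp(t)]

Strategy: write A = P · J · P⁻¹ where J is a Jordan canonical form, so e^{tA} = P · e^{tJ} · P⁻¹, and e^{tJ} can be computed block-by-block.

A has Jordan form
J =
  [1, 1, 0]
  [0, 1, 1]
  [0, 0, 1]
(up to reordering of blocks).

Per-block formulas:
  For a 3×3 Jordan block J_3(1): exp(t · J_3(1)) = e^(1t)·(I + t·N + (t^2/2)·N^2), where N is the 3×3 nilpotent shift.

After assembling e^{tJ} and conjugating by P, we get:

e^{tA} =
  [2*t*exp(t) + exp(t), 4*t*exp(t), t^2*exp(t) - 3*t*exp(t)]
  [-t*exp(t), -2*t*exp(t) + exp(t), -t^2*exp(t)/2 + 2*t*exp(t)]
  [0, 0, exp(t)]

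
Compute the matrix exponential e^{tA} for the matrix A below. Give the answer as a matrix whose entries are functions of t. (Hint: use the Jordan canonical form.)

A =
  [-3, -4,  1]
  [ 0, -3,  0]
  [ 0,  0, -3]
e^{tA} =
  [exp(-3*t), -4*t*exp(-3*t), t*exp(-3*t)]
  [0, exp(-3*t), 0]
  [0, 0, exp(-3*t)]

Strategy: write A = P · J · P⁻¹ where J is a Jordan canonical form, so e^{tA} = P · e^{tJ} · P⁻¹, and e^{tJ} can be computed block-by-block.

A has Jordan form
J =
  [-3,  1,  0]
  [ 0, -3,  0]
  [ 0,  0, -3]
(up to reordering of blocks).

Per-block formulas:
  For a 1×1 block at λ = -3: exp(t · [-3]) = [e^(-3t)].
  For a 2×2 Jordan block J_2(-3): exp(t · J_2(-3)) = e^(-3t)·(I + t·N), where N is the 2×2 nilpotent shift.

After assembling e^{tJ} and conjugating by P, we get:

e^{tA} =
  [exp(-3*t), -4*t*exp(-3*t), t*exp(-3*t)]
  [0, exp(-3*t), 0]
  [0, 0, exp(-3*t)]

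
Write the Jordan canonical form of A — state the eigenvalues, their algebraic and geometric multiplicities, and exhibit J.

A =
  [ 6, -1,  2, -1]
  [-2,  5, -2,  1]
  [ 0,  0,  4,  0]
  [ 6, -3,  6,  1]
J_2(4) ⊕ J_1(4) ⊕ J_1(4)

The characteristic polynomial is
  det(x·I − A) = x^4 - 16*x^3 + 96*x^2 - 256*x + 256 = (x - 4)^4

Eigenvalues and multiplicities (the geometric multiplicity of λ is n − rank(A − λI), which equals the number of Jordan blocks for λ):
  λ = 4: algebraic multiplicity = 4, geometric multiplicity = 3

Determining the block sizes for each eigenvalue:
  λ = 4: 3 blocks summing to 4 forces exactly one block of size 2 and the rest size 1 → block sizes [2, 1, 1]

Assembling the blocks gives a Jordan form
J =
  [4, 1, 0, 0]
  [0, 4, 0, 0]
  [0, 0, 4, 0]
  [0, 0, 0, 4]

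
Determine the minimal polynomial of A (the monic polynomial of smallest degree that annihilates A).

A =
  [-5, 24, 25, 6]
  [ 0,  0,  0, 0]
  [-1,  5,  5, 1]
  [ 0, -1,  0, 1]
x^3 - x^2

The characteristic polynomial is χ_A(x) = x^3*(x - 1), so the eigenvalues are known. The minimal polynomial is
  m_A(x) = Π_λ (x − λ)^{k_λ}
where k_λ is the size of the *largest* Jordan block for λ (equivalently, the smallest k with (A − λI)^k v = 0 for every generalised eigenvector v of λ).

  λ = 0: largest Jordan block has size 2, contributing (x − 0)^2
  λ = 1: largest Jordan block has size 1, contributing (x − 1)

So m_A(x) = x^2*(x - 1) = x^3 - x^2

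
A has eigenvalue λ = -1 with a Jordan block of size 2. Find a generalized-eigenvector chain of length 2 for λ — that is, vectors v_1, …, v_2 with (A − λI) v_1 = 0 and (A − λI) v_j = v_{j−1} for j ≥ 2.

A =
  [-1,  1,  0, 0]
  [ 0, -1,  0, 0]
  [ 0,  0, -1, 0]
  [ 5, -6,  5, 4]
A Jordan chain for λ = -1 of length 2:
v_1 = (1, 0, 0, -1)ᵀ
v_2 = (1, 1, 0, 0)ᵀ

Let N = A − (-1)·I. We want v_2 with N^2 v_2 = 0 but N^1 v_2 ≠ 0; then v_{j-1} := N · v_j for j = 2, …, 2.

Pick v_2 = (1, 1, 0, 0)ᵀ.
Then v_1 = N · v_2 = (1, 0, 0, -1)ᵀ.

Sanity check: (A − (-1)·I) v_1 = (0, 0, 0, 0)ᵀ = 0. ✓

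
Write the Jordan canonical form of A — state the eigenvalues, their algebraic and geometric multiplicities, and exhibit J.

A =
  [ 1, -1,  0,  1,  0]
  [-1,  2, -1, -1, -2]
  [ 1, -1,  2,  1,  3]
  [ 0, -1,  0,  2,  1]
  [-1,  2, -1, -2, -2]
J_3(1) ⊕ J_2(1)

The characteristic polynomial is
  det(x·I − A) = x^5 - 5*x^4 + 10*x^3 - 10*x^2 + 5*x - 1 = (x - 1)^5

Eigenvalues and multiplicities (the geometric multiplicity of λ is n − rank(A − λI), which equals the number of Jordan blocks for λ):
  λ = 1: algebraic multiplicity = 5, geometric multiplicity = 2

Determining the block sizes for each eigenvalue:
  λ = 1: with am = 5 and gm = 2, the partition is not yet determined (e.g. several partitions of 5 into 2 parts exist). Let N = A − (1)·I. Computing rank(N^1) = 3, rank(N^2) = 1, rank(N^3) = 0; the number of blocks of size ≥ j is rank(N^{j−1}) − rank(N^j), giving [2, 2, 1]. So we have 1 block(s) of size 3, 1 block(s) of size 2 → block sizes [3, 2]

Assembling the blocks gives a Jordan form
J =
  [1, 1, 0, 0, 0]
  [0, 1, 1, 0, 0]
  [0, 0, 1, 0, 0]
  [0, 0, 0, 1, 1]
  [0, 0, 0, 0, 1]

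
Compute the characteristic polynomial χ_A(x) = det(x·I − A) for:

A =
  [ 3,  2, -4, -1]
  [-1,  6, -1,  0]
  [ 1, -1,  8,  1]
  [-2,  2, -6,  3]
x^4 - 20*x^3 + 150*x^2 - 500*x + 625

Expanding det(x·I − A) (e.g. by cofactor expansion or by noting that A is similar to its Jordan form J, which has the same characteristic polynomial as A) gives
  χ_A(x) = x^4 - 20*x^3 + 150*x^2 - 500*x + 625
which factors as (x - 5)^4. The eigenvalues (with algebraic multiplicities) are λ = 5 with multiplicity 4.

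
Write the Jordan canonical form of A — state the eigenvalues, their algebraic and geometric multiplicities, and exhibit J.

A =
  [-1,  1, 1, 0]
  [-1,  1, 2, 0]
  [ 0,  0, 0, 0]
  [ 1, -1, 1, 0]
J_3(0) ⊕ J_1(0)

The characteristic polynomial is
  det(x·I − A) = x^4

Eigenvalues and multiplicities (the geometric multiplicity of λ is n − rank(A − λI), which equals the number of Jordan blocks for λ):
  λ = 0: algebraic multiplicity = 4, geometric multiplicity = 2

Determining the block sizes for each eigenvalue:
  λ = 0: with am = 4 and gm = 2, the partition is not yet determined (e.g. several partitions of 4 into 2 parts exist). Let N = A − (0)·I. Computing rank(N^1) = 2, rank(N^2) = 1, rank(N^3) = 0; the number of blocks of size ≥ j is rank(N^{j−1}) − rank(N^j), giving [2, 1, 1]. So we have 1 block(s) of size 3, 1 block(s) of size 1 → block sizes [3, 1]

Assembling the blocks gives a Jordan form
J =
  [0, 1, 0, 0]
  [0, 0, 1, 0]
  [0, 0, 0, 0]
  [0, 0, 0, 0]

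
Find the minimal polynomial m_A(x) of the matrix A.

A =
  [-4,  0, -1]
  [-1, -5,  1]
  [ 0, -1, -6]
x^3 + 15*x^2 + 75*x + 125

The characteristic polynomial is χ_A(x) = (x + 5)^3, so the eigenvalues are known. The minimal polynomial is
  m_A(x) = Π_λ (x − λ)^{k_λ}
where k_λ is the size of the *largest* Jordan block for λ (equivalently, the smallest k with (A − λI)^k v = 0 for every generalised eigenvector v of λ).

  λ = -5: largest Jordan block has size 3, contributing (x + 5)^3

So m_A(x) = (x + 5)^3 = x^3 + 15*x^2 + 75*x + 125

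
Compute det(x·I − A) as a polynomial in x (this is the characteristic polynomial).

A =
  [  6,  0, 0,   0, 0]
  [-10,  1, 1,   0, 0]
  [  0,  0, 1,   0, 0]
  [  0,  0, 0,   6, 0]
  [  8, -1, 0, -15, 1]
x^5 - 15*x^4 + 75*x^3 - 145*x^2 + 120*x - 36

Expanding det(x·I − A) (e.g. by cofactor expansion or by noting that A is similar to its Jordan form J, which has the same characteristic polynomial as A) gives
  χ_A(x) = x^5 - 15*x^4 + 75*x^3 - 145*x^2 + 120*x - 36
which factors as (x - 6)^2*(x - 1)^3. The eigenvalues (with algebraic multiplicities) are λ = 1 with multiplicity 3, λ = 6 with multiplicity 2.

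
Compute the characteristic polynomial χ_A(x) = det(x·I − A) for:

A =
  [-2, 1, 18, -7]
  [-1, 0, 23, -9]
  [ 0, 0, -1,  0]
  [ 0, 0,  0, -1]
x^4 + 4*x^3 + 6*x^2 + 4*x + 1

Expanding det(x·I − A) (e.g. by cofactor expansion or by noting that A is similar to its Jordan form J, which has the same characteristic polynomial as A) gives
  χ_A(x) = x^4 + 4*x^3 + 6*x^2 + 4*x + 1
which factors as (x + 1)^4. The eigenvalues (with algebraic multiplicities) are λ = -1 with multiplicity 4.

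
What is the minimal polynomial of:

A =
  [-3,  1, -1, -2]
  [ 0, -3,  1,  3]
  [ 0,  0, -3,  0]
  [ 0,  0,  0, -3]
x^3 + 9*x^2 + 27*x + 27

The characteristic polynomial is χ_A(x) = (x + 3)^4, so the eigenvalues are known. The minimal polynomial is
  m_A(x) = Π_λ (x − λ)^{k_λ}
where k_λ is the size of the *largest* Jordan block for λ (equivalently, the smallest k with (A − λI)^k v = 0 for every generalised eigenvector v of λ).

  λ = -3: largest Jordan block has size 3, contributing (x + 3)^3

So m_A(x) = (x + 3)^3 = x^3 + 9*x^2 + 27*x + 27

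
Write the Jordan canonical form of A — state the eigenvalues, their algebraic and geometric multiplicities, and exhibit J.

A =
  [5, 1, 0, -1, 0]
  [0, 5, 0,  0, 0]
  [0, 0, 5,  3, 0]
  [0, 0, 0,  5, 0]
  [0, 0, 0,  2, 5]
J_2(5) ⊕ J_2(5) ⊕ J_1(5)

The characteristic polynomial is
  det(x·I − A) = x^5 - 25*x^4 + 250*x^3 - 1250*x^2 + 3125*x - 3125 = (x - 5)^5

Eigenvalues and multiplicities (the geometric multiplicity of λ is n − rank(A − λI), which equals the number of Jordan blocks for λ):
  λ = 5: algebraic multiplicity = 5, geometric multiplicity = 3

Determining the block sizes for each eigenvalue:
  λ = 5: with am = 5 and gm = 3, the partition is not yet determined (e.g. several partitions of 5 into 3 parts exist). Let N = A − (5)·I. Computing rank(N^1) = 2, rank(N^2) = 0; the number of blocks of size ≥ j is rank(N^{j−1}) − rank(N^j), giving [3, 2]. So we have 2 block(s) of size 2, 1 block(s) of size 1 → block sizes [2, 2, 1]

Assembling the blocks gives a Jordan form
J =
  [5, 1, 0, 0, 0]
  [0, 5, 0, 0, 0]
  [0, 0, 5, 1, 0]
  [0, 0, 0, 5, 0]
  [0, 0, 0, 0, 5]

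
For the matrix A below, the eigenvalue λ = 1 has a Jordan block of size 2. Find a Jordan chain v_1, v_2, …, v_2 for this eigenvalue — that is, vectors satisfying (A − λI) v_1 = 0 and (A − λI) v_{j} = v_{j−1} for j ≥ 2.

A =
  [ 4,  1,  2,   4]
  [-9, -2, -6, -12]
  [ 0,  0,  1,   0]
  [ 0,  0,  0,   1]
A Jordan chain for λ = 1 of length 2:
v_1 = (3, -9, 0, 0)ᵀ
v_2 = (1, 0, 0, 0)ᵀ

Let N = A − (1)·I. We want v_2 with N^2 v_2 = 0 but N^1 v_2 ≠ 0; then v_{j-1} := N · v_j for j = 2, …, 2.

Pick v_2 = (1, 0, 0, 0)ᵀ.
Then v_1 = N · v_2 = (3, -9, 0, 0)ᵀ.

Sanity check: (A − (1)·I) v_1 = (0, 0, 0, 0)ᵀ = 0. ✓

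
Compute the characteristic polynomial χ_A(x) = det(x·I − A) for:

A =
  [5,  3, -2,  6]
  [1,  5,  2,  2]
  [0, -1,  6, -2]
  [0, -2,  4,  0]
x^4 - 16*x^3 + 96*x^2 - 256*x + 256

Expanding det(x·I − A) (e.g. by cofactor expansion or by noting that A is similar to its Jordan form J, which has the same characteristic polynomial as A) gives
  χ_A(x) = x^4 - 16*x^3 + 96*x^2 - 256*x + 256
which factors as (x - 4)^4. The eigenvalues (with algebraic multiplicities) are λ = 4 with multiplicity 4.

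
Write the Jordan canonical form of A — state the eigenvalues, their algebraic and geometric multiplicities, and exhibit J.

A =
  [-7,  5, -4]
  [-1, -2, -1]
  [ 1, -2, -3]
J_3(-4)

The characteristic polynomial is
  det(x·I − A) = x^3 + 12*x^2 + 48*x + 64 = (x + 4)^3

Eigenvalues and multiplicities (the geometric multiplicity of λ is n − rank(A − λI), which equals the number of Jordan blocks for λ):
  λ = -4: algebraic multiplicity = 3, geometric multiplicity = 1

Determining the block sizes for each eigenvalue:
  λ = -4: one block (gm = 1), so the single block has size am = 3 → block sizes [3]

Assembling the blocks gives a Jordan form
J =
  [-4,  1,  0]
  [ 0, -4,  1]
  [ 0,  0, -4]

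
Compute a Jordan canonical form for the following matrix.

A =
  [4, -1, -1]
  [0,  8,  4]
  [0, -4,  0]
J_2(4) ⊕ J_1(4)

The characteristic polynomial is
  det(x·I − A) = x^3 - 12*x^2 + 48*x - 64 = (x - 4)^3

Eigenvalues and multiplicities (the geometric multiplicity of λ is n − rank(A − λI), which equals the number of Jordan blocks for λ):
  λ = 4: algebraic multiplicity = 3, geometric multiplicity = 2

Determining the block sizes for each eigenvalue:
  λ = 4: 2 blocks summing to 3 forces exactly one block of size 2 and the rest size 1 → block sizes [2, 1]

Assembling the blocks gives a Jordan form
J =
  [4, 1, 0]
  [0, 4, 0]
  [0, 0, 4]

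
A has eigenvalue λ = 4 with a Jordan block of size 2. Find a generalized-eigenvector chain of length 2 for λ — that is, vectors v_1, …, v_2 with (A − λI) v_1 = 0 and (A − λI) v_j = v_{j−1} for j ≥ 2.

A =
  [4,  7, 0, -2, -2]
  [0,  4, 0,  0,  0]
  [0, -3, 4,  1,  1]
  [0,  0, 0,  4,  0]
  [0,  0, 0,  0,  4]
A Jordan chain for λ = 4 of length 2:
v_1 = (7, 0, -3, 0, 0)ᵀ
v_2 = (0, 1, 0, 0, 0)ᵀ

Let N = A − (4)·I. We want v_2 with N^2 v_2 = 0 but N^1 v_2 ≠ 0; then v_{j-1} := N · v_j for j = 2, …, 2.

Pick v_2 = (0, 1, 0, 0, 0)ᵀ.
Then v_1 = N · v_2 = (7, 0, -3, 0, 0)ᵀ.

Sanity check: (A − (4)·I) v_1 = (0, 0, 0, 0, 0)ᵀ = 0. ✓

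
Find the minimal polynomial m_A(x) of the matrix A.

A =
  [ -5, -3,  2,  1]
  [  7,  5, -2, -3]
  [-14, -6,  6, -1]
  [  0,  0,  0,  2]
x^2 - 4*x + 4

The characteristic polynomial is χ_A(x) = (x - 2)^4, so the eigenvalues are known. The minimal polynomial is
  m_A(x) = Π_λ (x − λ)^{k_λ}
where k_λ is the size of the *largest* Jordan block for λ (equivalently, the smallest k with (A − λI)^k v = 0 for every generalised eigenvector v of λ).

  λ = 2: largest Jordan block has size 2, contributing (x − 2)^2

So m_A(x) = (x - 2)^2 = x^2 - 4*x + 4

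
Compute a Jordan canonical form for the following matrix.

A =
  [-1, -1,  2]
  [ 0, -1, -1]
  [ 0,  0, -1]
J_3(-1)

The characteristic polynomial is
  det(x·I − A) = x^3 + 3*x^2 + 3*x + 1 = (x + 1)^3

Eigenvalues and multiplicities (the geometric multiplicity of λ is n − rank(A − λI), which equals the number of Jordan blocks for λ):
  λ = -1: algebraic multiplicity = 3, geometric multiplicity = 1

Determining the block sizes for each eigenvalue:
  λ = -1: one block (gm = 1), so the single block has size am = 3 → block sizes [3]

Assembling the blocks gives a Jordan form
J =
  [-1,  1,  0]
  [ 0, -1,  1]
  [ 0,  0, -1]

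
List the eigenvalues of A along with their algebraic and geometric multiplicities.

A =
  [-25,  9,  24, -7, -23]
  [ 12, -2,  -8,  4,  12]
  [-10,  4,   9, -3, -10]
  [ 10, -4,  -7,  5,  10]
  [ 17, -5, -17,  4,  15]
λ = -2: alg = 2, geom = 1; λ = 2: alg = 3, geom = 2

Step 1 — factor the characteristic polynomial to read off the algebraic multiplicities:
  χ_A(x) = (x - 2)^3*(x + 2)^2

Step 2 — compute geometric multiplicities via the rank-nullity identity g(λ) = n − rank(A − λI):
  rank(A − (-2)·I) = 4, so dim ker(A − (-2)·I) = n − 4 = 1
  rank(A − (2)·I) = 3, so dim ker(A − (2)·I) = n − 3 = 2

Summary:
  λ = -2: algebraic multiplicity = 2, geometric multiplicity = 1
  λ = 2: algebraic multiplicity = 3, geometric multiplicity = 2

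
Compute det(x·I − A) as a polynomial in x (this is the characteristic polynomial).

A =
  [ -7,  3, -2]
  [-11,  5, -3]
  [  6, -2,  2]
x^3

Expanding det(x·I − A) (e.g. by cofactor expansion or by noting that A is similar to its Jordan form J, which has the same characteristic polynomial as A) gives
  χ_A(x) = x^3
which factors as x^3. The eigenvalues (with algebraic multiplicities) are λ = 0 with multiplicity 3.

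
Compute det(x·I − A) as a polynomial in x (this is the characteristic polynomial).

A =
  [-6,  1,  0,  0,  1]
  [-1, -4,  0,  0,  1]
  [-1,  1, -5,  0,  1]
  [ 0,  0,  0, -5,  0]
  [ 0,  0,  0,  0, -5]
x^5 + 25*x^4 + 250*x^3 + 1250*x^2 + 3125*x + 3125

Expanding det(x·I − A) (e.g. by cofactor expansion or by noting that A is similar to its Jordan form J, which has the same characteristic polynomial as A) gives
  χ_A(x) = x^5 + 25*x^4 + 250*x^3 + 1250*x^2 + 3125*x + 3125
which factors as (x + 5)^5. The eigenvalues (with algebraic multiplicities) are λ = -5 with multiplicity 5.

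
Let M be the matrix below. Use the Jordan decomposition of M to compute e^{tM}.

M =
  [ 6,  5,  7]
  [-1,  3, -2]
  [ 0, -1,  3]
e^{tM} =
  [-t^2*exp(4*t)/2 + 2*t*exp(4*t) + exp(4*t), -t^2*exp(4*t) + 5*t*exp(4*t), -3*t^2*exp(4*t)/2 + 7*t*exp(4*t)]
  [-t^2*exp(4*t)/2 - t*exp(4*t), -t^2*exp(4*t) - t*exp(4*t) + exp(4*t), -3*t^2*exp(4*t)/2 - 2*t*exp(4*t)]
  [t^2*exp(4*t)/2, t^2*exp(4*t) - t*exp(4*t), 3*t^2*exp(4*t)/2 - t*exp(4*t) + exp(4*t)]

Strategy: write M = P · J · P⁻¹ where J is a Jordan canonical form, so e^{tM} = P · e^{tJ} · P⁻¹, and e^{tJ} can be computed block-by-block.

M has Jordan form
J =
  [4, 1, 0]
  [0, 4, 1]
  [0, 0, 4]
(up to reordering of blocks).

Per-block formulas:
  For a 3×3 Jordan block J_3(4): exp(t · J_3(4)) = e^(4t)·(I + t·N + (t^2/2)·N^2), where N is the 3×3 nilpotent shift.

After assembling e^{tJ} and conjugating by P, we get:

e^{tM} =
  [-t^2*exp(4*t)/2 + 2*t*exp(4*t) + exp(4*t), -t^2*exp(4*t) + 5*t*exp(4*t), -3*t^2*exp(4*t)/2 + 7*t*exp(4*t)]
  [-t^2*exp(4*t)/2 - t*exp(4*t), -t^2*exp(4*t) - t*exp(4*t) + exp(4*t), -3*t^2*exp(4*t)/2 - 2*t*exp(4*t)]
  [t^2*exp(4*t)/2, t^2*exp(4*t) - t*exp(4*t), 3*t^2*exp(4*t)/2 - t*exp(4*t) + exp(4*t)]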